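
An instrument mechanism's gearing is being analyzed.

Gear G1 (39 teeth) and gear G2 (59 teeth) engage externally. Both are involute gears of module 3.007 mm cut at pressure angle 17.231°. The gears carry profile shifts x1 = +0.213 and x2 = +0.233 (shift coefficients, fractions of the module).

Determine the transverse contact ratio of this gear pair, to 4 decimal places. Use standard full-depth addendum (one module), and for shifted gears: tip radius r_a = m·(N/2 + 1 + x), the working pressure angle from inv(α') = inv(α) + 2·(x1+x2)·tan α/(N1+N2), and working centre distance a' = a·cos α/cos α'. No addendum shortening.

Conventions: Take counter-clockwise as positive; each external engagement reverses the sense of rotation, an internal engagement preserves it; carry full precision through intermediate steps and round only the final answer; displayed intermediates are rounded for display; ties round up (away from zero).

1.8125

recognized (one external pair, fixed centres): single-mesh tooth geometry, m = 3.007, N1 = 39, N2 = 59
base radii: r_b1 = 56.004790, r_b2 = 84.725195
tip radii: r_a1 = 62.283991, r_a2 = 92.414131
inv(α') = inv(17.231°) + 2·(+0.213+0.233)·tan α/(39+59) = 0.01222997  ⇒  α' = 18.76240°
a' = a·cos α / cos α' = 147.3430·cos 17.231°/cos 18.76240° = 148.627993
action lengths: √(r_a1²−r_b1²) = 27.253606, √(r_a2²−r_b2²) = 36.905459
base pitch p_b = π·m·cos α = 9.022781
CR = (27.253606 + 36.905459 − 148.627993·sin 18.76240°)/9.022781 = 1.812491
contact ratio ≈ 1.8125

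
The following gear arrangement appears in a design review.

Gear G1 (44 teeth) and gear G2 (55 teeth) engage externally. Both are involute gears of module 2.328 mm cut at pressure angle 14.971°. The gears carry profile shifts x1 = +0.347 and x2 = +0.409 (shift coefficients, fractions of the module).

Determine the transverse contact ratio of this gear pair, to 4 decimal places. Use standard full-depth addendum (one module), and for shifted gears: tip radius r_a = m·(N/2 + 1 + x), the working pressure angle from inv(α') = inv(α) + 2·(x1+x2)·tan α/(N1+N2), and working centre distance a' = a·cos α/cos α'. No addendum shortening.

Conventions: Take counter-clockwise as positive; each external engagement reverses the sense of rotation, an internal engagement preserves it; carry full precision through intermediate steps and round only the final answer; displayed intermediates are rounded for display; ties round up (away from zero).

1.9150

single-mesh involute tooth geometry (44T engaging 55T at module 2.328)
base radii: r_b1 = 49.477560, r_b2 = 61.846950
tip radii: r_a1 = 54.351816, r_a2 = 67.300152
inv(α') = inv(14.971°) + 2·(+0.347+0.409)·tan α/(44+55) = 0.01019757  ⇒  α' = 17.68882°
a' = a·cos α / cos α' = 115.2360·cos 14.971°/cos 17.68882° = 116.849040
action lengths: √(r_a1²−r_b1²) = 22.496465, √(r_a2²−r_b2²) = 26.537996
base pitch p_b = π·m·cos α = 7.065379
CR = (22.496465 + 26.537996 − 116.849040·sin 17.68882°)/7.065379 = 1.915002
contact ratio ≈ 1.9150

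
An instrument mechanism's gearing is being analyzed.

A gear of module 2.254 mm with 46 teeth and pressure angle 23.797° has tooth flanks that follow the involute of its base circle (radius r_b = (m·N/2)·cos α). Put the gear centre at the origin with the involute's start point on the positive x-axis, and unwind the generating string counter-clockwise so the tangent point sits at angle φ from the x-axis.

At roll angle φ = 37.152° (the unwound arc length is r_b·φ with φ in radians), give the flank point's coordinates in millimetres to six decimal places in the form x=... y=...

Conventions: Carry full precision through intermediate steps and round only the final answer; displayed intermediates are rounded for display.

x=56.382482 y=4.132187

recognized (one wheel, involute flank): single-mesh tooth geometry, m = 2.254, N = 46
pitch radius r_p = m·N/2 = 2.254·46/2 = 51.842000
base radius r_b = r_p·cos α = 51.842000·cos 23.797° = 47.434434
roll angle φ = 37.152° = 0.64842472 rad
x = r_b·(cos φ + φ·sin φ) = 56.382482
y = r_b·(sin φ − φ·cos φ) = 4.132187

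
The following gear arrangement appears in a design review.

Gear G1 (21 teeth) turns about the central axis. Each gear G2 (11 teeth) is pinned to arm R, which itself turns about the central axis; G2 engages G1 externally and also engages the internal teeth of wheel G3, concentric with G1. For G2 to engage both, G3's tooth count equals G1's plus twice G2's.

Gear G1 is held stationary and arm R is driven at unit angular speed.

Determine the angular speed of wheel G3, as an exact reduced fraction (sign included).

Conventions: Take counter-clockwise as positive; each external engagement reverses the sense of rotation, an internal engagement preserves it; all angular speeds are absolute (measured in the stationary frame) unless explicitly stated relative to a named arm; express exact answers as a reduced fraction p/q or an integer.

recognized (axles ride arm R): planetary set, 21/11/43 teeth
ring teeth: 21 + 2·11 = 43
21(ω_sun−ω_arm) = −43(ω_ring−ω_arm),  ω_sun = 0, ω_arm = 1
ω_ring = 1 − (21/43)(0−1) = 64/43
exact speed ratio = 64/43

64/43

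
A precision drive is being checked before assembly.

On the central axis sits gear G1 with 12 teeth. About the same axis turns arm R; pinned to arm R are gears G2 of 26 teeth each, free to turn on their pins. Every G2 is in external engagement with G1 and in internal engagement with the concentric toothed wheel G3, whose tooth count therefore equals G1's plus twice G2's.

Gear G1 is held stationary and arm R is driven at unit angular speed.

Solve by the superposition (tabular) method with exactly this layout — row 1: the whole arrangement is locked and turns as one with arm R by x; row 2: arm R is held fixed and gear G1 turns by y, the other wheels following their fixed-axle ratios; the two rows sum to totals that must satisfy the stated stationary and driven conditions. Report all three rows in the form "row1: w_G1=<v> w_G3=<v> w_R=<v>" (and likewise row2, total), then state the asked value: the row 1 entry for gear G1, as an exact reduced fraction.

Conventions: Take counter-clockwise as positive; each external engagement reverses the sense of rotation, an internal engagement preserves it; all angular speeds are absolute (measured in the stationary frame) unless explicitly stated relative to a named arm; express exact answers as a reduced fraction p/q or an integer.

topology: planetary set — G1 12T / G2 26T / G3 64T, arm = carrier (Willis)
row 1 (train locked, turned with arm): all members turn x
superposition row 2 [arm held]: sun y, ring −(12/64)·y, arm 0
boundary: total ω_sun = x + y = 0 and total ω_arm = x = 1  ⇒  y = -1, x = 1
row 2 ring = −(12/64)·(-1) = 3/16
totals (row 1 + row 2): sun 1 + (-1) = 0, ring 1 + 3/16 = 19/16, arm 1 + 0 = 1
asked cell (row1, sun) = 1

row1: w_G1=1 w_G3=1 w_R=1
row2: w_G1=-1 w_G3=3/16 w_R=0
total: w_G1=0 w_G3=19/16 w_R=1
asked value: 1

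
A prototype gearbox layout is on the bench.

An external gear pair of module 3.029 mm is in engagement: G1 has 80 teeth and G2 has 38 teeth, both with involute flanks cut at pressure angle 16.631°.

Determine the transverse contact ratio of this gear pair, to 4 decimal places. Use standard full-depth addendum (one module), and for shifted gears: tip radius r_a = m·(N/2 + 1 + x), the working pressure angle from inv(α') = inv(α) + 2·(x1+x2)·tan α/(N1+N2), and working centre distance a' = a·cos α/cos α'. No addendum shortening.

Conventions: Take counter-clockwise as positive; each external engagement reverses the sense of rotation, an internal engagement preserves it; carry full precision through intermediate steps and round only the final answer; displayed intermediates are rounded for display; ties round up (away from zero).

1.9789

class = single-mesh tooth geometry [involute pair 80T × 38T, m = 3.029]
base radii: r_b1 = 116.091618, r_b2 = 55.143519
tip radii: r_a1 = 124.189000, r_a2 = 60.580000
no profile shift: α' = α, a' = a
action lengths: √(r_a1²−r_b1²) = 44.109454, √(r_a2²−r_b2²) = 25.082439
base pitch p_b = π·m·cos α = 9.117814
CR = (44.109454 + 25.082439 − 178.711000·sin 16.63100°)/9.117814 = 1.978937
contact ratio ≈ 1.9789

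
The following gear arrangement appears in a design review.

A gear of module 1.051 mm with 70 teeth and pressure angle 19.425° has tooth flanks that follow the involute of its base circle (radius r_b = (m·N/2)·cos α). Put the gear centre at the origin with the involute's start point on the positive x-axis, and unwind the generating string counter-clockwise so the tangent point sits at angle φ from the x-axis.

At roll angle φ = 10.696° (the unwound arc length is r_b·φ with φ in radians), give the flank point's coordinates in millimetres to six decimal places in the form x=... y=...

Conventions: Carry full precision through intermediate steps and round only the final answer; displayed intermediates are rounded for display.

single-mesh involute tooth geometry (70T wheel at module 1.051)
pitch radius r_p = m·N/2 = 1.051·70/2 = 36.785000
base radius r_b = r_p·cos α = 36.785000·cos 19.425° = 34.691111
roll angle φ = 10.696° = 0.18668042 rad
x = r_b·(cos φ + φ·sin φ) = 35.290340
y = r_b·(sin φ − φ·cos φ) = 0.074969

x=35.290340 y=0.074969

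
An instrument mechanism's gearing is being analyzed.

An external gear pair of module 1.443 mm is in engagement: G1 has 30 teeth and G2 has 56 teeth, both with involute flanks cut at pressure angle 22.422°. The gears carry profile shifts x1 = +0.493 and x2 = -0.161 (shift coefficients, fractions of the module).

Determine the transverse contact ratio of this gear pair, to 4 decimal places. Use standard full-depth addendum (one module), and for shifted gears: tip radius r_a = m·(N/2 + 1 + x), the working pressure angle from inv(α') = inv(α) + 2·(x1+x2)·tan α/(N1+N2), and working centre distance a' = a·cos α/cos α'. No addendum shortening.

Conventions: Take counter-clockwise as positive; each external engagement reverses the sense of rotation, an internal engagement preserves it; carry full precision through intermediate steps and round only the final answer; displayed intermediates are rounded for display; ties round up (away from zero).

topology: single-mesh involute geometry — m = 1.443, 30T/56T pair
base radii: r_b1 = 20.008630, r_b2 = 37.349443
tip radii: r_a1 = 23.799399, r_a2 = 41.614677
inv(α') = inv(22.422°) + 2·(+0.493-0.161)·tan α/(30+56) = 0.02446761  ⇒  α' = 23.44153°
a' = a·cos α / cos α' = 62.0490·cos 22.422°/cos 23.44153° = 62.517895
action lengths: √(r_a1²−r_b1²) = 12.886664, √(r_a2²−r_b2²) = 18.352123
base pitch p_b = π·m·cos α = 4.190598
CR = (12.886664 + 18.352123 − 62.517895·sin 23.44153°)/4.190598 = 1.519676
contact ratio ≈ 1.5197

1.5197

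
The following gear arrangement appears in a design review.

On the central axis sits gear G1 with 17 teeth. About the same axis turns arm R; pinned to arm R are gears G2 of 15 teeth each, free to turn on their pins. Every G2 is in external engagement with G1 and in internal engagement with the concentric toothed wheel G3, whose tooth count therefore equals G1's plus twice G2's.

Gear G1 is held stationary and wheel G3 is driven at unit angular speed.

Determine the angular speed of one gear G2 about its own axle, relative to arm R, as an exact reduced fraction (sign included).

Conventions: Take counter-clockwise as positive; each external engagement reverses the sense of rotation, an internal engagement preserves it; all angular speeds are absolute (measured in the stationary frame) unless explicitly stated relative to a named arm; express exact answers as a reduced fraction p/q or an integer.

class = planetary set [G3 = 17+2·15 = 47; Willis about the carrier]
ring teeth: 17 + 2·15 = 47
17(ω_sun−ω_arm) = −47(ω_ring−ω_arm),  ω_sun = 0, ω_ring = 1
17(0−ω_arm) = −47(1−ω_arm)  ⇒  64·ω_arm = 47  ⇒  ω_arm = 47/64
sun–planet mesh: 17·(0−47/64) = −15·(ω_p−ω_arm)  ⇒  ω_p−ω_arm = 799/960
exact speed ratio = 799/960

799/960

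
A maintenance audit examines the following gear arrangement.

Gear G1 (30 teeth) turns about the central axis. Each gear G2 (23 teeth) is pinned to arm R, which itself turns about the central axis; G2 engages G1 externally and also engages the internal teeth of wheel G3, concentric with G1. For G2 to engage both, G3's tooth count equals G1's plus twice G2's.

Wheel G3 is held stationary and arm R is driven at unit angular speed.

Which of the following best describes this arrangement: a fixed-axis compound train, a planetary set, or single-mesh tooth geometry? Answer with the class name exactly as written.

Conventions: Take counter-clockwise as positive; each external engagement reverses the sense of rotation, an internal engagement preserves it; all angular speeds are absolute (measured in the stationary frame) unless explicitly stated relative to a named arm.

planetary set

recognized (axles ride arm R): planetary set, 30/23/76 teeth
classification: planetary set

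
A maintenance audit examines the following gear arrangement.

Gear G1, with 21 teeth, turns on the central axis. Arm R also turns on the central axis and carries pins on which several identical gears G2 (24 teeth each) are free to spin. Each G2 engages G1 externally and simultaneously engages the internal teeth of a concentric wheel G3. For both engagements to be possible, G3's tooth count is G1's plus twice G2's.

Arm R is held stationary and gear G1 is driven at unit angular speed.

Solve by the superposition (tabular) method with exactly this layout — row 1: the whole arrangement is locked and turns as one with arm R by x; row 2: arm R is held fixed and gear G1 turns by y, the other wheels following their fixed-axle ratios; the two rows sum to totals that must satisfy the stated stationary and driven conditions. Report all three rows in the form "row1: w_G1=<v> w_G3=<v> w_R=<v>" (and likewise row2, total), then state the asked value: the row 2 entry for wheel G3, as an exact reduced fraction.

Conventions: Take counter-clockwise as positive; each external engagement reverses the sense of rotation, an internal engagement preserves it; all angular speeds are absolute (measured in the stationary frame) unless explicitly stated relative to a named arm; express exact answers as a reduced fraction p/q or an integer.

recognized (axles ride arm R): planetary set, 21/24/69 teeth
row 1 — lock + rotate with arm: ω_sun = ω_ring = ω_arm = x
row 2 — arm fixed, fixed-axis ratios: sun y, ring −(21/69)·y, arm 0
boundary: total ω_arm = x = 0 and total ω_sun = x + y = 1  ⇒  y = 1, x = 0
row 2 ring = −(21/69)·1 = -7/23
totals (row 1 + row 2): sun 0 + 1 = 1, ring 0 + (-7/23) = -7/23, arm 0 + 0 = 0
asked cell (row2, ring) = -7/23

row1: w_G1=0 w_G3=0 w_R=0
row2: w_G1=1 w_G3=-7/23 w_R=0
total: w_G1=1 w_G3=-7/23 w_R=0
asked value: -7/23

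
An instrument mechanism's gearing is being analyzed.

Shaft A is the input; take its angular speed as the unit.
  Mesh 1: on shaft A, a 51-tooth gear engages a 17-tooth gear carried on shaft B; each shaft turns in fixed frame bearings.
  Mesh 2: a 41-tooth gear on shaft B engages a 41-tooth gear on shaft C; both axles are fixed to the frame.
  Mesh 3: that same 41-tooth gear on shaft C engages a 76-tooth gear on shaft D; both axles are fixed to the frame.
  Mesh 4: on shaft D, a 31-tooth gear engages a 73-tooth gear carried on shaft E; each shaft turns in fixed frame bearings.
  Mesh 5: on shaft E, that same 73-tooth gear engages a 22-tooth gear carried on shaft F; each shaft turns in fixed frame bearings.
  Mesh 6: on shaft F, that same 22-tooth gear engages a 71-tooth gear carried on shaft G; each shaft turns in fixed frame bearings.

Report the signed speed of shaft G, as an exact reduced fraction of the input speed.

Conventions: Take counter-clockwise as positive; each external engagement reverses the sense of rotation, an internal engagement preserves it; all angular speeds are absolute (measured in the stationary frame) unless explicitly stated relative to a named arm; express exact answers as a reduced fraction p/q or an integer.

3813/5396

6-mesh fixed-axis compound train (all bearings frame-fixed)
mesh 1 [51T→17T]: |ω|/ω_in = 1×51/17 = 3, sense flips to −
mesh 2 [41T→41T]: |ω|/ω_in = 3×41/41 = 3, sense flips to +
mesh 3 [41T→76T]: |ω|/ω_in = 3×41/76 = 123/76, sense flips to −
mesh 4 [31T→73T]: |ω|/ω_in = (123/76)×31/73 = 3813/5548, sense flips to +
mesh 5 [73T→22T]: |ω|/ω_in = (3813/5548)×73/22 = 3813/1672, sense flips to −
mesh 6 [22T→71T]: |ω|/ω_in = (3813/1672)×22/71 = 3813/5396, sense flips to +
signed output speed (× input speed) = 3813/5396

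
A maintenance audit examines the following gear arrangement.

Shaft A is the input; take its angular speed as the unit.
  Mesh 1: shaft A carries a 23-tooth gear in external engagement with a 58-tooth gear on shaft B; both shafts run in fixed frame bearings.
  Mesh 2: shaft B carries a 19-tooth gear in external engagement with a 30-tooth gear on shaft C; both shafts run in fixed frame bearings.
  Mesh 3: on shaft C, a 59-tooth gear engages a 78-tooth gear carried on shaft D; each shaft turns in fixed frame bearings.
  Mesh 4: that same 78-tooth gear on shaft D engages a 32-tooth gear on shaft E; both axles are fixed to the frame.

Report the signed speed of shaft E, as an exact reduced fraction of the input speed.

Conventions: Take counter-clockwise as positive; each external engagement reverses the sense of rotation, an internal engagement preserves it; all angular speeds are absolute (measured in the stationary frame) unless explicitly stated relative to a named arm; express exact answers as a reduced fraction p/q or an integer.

4-mesh fixed-axis compound train (all bearings frame-fixed)
mesh 1 [23T→58T]: |ω|/ω_in = 1×23/58 = 23/58, sense flips to −
mesh 2 [19T→30T]: |ω|/ω_in = (23/58)×19/30 = 437/1740, sense flips to +
mesh 3 [59T→78T]: |ω|/ω_in = (437/1740)×59/78 = 25783/135720, sense flips to −
mesh 4 [78T→32T]: |ω|/ω_in = (25783/135720)×78/32 = 25783/55680, sense flips to +
signed output speed (× input speed) = 25783/55680

25783/55680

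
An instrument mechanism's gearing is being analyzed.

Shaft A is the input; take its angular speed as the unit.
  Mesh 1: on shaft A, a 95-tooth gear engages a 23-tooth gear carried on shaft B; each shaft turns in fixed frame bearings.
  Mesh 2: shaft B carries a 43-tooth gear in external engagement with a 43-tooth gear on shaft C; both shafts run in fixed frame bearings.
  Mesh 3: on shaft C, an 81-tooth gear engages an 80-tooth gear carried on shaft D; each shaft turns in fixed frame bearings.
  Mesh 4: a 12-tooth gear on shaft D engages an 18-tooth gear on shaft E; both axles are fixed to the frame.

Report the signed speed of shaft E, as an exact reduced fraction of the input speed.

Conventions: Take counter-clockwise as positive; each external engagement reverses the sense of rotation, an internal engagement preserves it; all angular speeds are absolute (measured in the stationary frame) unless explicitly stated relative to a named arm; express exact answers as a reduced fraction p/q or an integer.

4-mesh fixed-axis compound train (all bearings frame-fixed)
mesh 1 [95T→23T]: |ω|/ω_in = 1×95/23 = 95/23, sense flips to −
mesh 2 [43T→43T]: |ω|/ω_in = (95/23)×43/43 = 95/23, sense flips to +
mesh 3 [81T→80T]: |ω|/ω_in = (95/23)×81/80 = 1539/368, sense flips to −
mesh 4 [12T→18T]: |ω|/ω_in = (1539/368)×12/18 = 513/184, sense flips to +
signed output speed (× input speed) = 513/184

513/184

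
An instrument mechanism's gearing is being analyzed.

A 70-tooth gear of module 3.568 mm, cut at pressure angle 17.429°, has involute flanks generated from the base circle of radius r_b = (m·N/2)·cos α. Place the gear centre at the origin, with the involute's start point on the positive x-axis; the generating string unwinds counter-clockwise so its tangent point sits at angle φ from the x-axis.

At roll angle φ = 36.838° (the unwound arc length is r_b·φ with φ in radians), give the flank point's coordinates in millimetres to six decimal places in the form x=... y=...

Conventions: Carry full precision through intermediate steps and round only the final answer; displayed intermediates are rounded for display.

topology: single-mesh involute geometry — m = 3.568, N = 70
pitch radius r_p = m·N/2 = 3.568·70/2 = 124.880000
base radius r_b = r_p·cos α = 124.880000·cos 17.429° = 119.146615
roll angle φ = 36.838° = 0.64294439 rad
x = r_b·(cos φ + φ·sin φ) = 141.285740
y = r_b·(sin φ − φ·cos φ) = 10.125596

x=141.285740 y=10.125596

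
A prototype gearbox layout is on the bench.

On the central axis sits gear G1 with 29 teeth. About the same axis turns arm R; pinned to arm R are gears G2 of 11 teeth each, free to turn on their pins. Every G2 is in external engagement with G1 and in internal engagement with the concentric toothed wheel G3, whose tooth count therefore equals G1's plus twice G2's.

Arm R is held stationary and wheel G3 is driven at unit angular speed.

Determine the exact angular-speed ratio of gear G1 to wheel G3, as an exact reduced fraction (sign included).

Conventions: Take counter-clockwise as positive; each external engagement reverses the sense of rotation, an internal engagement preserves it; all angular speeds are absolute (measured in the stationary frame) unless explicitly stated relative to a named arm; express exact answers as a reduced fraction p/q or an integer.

topology: planetary set — G1 29T / G2 11T / G3 51T, arm = carrier (Willis)
ring teeth: 29 + 2·11 = 51
29(ω_sun−ω_arm) = −51(ω_ring−ω_arm),  ω_arm = 0, ω_ring = 1
ω_sun = 0 − (51/29)(1−0) = -51/29
ω_out/ω_in = -51/29

-51/29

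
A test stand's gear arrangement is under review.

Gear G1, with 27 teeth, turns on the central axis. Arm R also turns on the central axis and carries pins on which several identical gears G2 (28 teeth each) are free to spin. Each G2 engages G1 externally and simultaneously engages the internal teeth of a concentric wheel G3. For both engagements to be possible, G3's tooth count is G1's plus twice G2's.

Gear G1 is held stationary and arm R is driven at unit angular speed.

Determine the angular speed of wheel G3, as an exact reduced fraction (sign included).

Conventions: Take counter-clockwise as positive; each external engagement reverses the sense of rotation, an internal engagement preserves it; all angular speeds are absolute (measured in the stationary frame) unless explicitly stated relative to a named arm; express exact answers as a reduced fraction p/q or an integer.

110/83

topology: planetary set — G1 27T / G2 28T / G3 83T, arm = carrier (Willis)
ring teeth: 27 + 2·28 = 83
27(ω_sun−ω_arm) = −83(ω_ring−ω_arm),  ω_sun = 0, ω_arm = 1
ω_ring = 1 − (27/83)(0−1) = 110/83
exact speed ratio = 110/83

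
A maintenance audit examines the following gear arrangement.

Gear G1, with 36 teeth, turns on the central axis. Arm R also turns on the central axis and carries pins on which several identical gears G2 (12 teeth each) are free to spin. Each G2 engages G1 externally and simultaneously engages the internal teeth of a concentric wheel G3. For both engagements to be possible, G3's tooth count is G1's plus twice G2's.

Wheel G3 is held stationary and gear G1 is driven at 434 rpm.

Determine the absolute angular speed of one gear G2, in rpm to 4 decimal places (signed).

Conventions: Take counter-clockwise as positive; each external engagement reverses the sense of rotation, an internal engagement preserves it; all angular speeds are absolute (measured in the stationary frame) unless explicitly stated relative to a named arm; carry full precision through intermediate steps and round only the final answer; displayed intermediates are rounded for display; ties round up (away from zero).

class = planetary set [G3 = 36+2·12 = 60; Willis about the carrier]
normalise by the input: solve with ω_sun = 1, then scale by 434 rpm
ring teeth: 36 + 2·12 = 60
36(ω_sun−ω_arm) = −60(ω_ring−ω_arm),  ω_ring = 0, ω_sun = 1
36(1−ω_arm) = −60(0−ω_arm)  ⇒  96·ω_arm = 36  ⇒  ω_arm = 3/8
sun–planet mesh: 36·(1−3/8) = −12·(ω_p−ω_arm)  ⇒  ω_p−ω_arm = -15/8
ω_p = 3/8 − 15/8 = -3/2
scale: ω_p = -3/2 × 434 rpm = -651.0000 rpm

-651.0000 rpm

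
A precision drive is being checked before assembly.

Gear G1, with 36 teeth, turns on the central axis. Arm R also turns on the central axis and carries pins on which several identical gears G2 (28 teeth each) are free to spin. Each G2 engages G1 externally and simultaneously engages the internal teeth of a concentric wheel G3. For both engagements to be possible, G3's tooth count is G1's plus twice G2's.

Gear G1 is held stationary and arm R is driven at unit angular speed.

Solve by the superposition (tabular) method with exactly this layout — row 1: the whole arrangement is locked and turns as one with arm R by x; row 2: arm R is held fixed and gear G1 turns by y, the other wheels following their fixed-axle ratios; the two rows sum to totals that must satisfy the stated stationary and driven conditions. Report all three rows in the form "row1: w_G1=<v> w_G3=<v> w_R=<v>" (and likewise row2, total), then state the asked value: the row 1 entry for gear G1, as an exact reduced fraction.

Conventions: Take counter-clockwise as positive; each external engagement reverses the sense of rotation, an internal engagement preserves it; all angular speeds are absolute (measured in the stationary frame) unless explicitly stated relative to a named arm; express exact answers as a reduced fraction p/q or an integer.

row1: w_G1=1 w_G3=1 w_R=1
row2: w_G1=-1 w_G3=9/23 w_R=0
total: w_G1=0 w_G3=32/23 w_R=1
asked value: 1

class = planetary set [G3 = 36+2·28 = 92; Willis about the carrier]
row 1: whole set turns with the arm by x
row 2 — arm fixed, fixed-axis ratios: sun y, ring −(36/92)·y, arm 0
boundary: total ω_sun = x + y = 0 and total ω_arm = x = 1  ⇒  y = -1, x = 1
row 2 ring = −(36/92)·(-1) = 9/23
totals (row 1 + row 2): sun 1 + (-1) = 0, ring 1 + 9/23 = 32/23, arm 1 + 0 = 1
asked cell (row1, sun) = 1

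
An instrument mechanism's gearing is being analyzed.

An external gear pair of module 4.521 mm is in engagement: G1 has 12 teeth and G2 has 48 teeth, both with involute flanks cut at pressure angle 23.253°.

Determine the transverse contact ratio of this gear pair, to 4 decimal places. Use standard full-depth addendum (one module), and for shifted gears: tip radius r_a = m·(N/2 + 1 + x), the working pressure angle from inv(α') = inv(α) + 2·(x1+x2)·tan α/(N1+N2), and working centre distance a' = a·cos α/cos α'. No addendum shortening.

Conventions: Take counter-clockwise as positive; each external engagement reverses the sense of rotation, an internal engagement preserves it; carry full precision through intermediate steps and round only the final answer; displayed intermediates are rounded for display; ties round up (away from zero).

1.4726

recognized (one external pair, fixed centres): single-mesh tooth geometry, m = 4.521, N1 = 12, N2 = 48
base radii: r_b1 = 24.922570, r_b2 = 99.690279
tip radii: r_a1 = 31.647000, r_a2 = 113.025000
no profile shift: α' = α, a' = a
action lengths: √(r_a1²−r_b1²) = 19.503798, √(r_a2²−r_b2²) = 53.258792
base pitch p_b = π·m·cos α = 13.049427
CR = (19.503798 + 53.258792 − 135.630000·sin 23.25300°)/13.049427 = 1.472628
contact ratio ≈ 1.4726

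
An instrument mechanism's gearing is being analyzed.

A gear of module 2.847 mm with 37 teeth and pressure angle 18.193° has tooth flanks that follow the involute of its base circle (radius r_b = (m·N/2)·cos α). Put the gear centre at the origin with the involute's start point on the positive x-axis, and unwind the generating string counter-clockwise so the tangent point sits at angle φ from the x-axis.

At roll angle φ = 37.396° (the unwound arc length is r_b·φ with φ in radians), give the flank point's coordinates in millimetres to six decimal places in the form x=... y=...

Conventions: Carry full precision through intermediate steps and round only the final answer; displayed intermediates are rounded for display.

recognized (one wheel, involute flank): single-mesh tooth geometry, m = 2.847, N = 37
pitch radius r_p = m·N/2 = 2.847·37/2 = 52.669500
base radius r_b = r_p·cos α = 52.669500·cos 18.193° = 50.036562
roll angle φ = 37.396° = 0.65268333 rad
x = r_b·(cos φ + φ·sin φ) = 59.585785
y = r_b·(sin φ − φ·cos φ) = 4.442823

x=59.585785 y=4.442823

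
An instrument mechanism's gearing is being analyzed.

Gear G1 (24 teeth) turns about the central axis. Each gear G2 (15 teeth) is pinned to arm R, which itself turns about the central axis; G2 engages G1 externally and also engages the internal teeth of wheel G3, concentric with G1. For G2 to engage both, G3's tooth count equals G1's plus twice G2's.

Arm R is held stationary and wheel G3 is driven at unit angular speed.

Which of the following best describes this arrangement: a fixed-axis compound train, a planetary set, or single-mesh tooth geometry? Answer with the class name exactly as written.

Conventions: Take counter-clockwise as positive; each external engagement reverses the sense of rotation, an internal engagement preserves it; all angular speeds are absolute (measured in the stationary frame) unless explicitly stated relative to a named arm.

planetary set

topology: planetary set — G1 24T / G2 15T / G3 54T, arm = carrier (Willis)
classification: planetary set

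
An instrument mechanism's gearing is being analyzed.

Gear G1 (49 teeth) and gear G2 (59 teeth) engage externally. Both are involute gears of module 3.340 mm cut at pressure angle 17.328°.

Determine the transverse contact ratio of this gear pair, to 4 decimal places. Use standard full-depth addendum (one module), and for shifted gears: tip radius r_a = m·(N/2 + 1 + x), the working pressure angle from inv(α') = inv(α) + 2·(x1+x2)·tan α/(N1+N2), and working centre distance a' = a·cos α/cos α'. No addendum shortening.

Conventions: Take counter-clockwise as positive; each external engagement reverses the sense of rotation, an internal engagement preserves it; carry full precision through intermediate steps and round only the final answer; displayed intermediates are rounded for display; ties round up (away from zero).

recognized (one external pair, fixed centres): single-mesh tooth geometry, m = 3.340, N1 = 49, N2 = 59
base radii: r_b1 = 78.116175, r_b2 = 94.058251
tip radii: r_a1 = 85.170000, r_a2 = 101.870000
no profile shift: α' = α, a' = a
action lengths: √(r_a1²−r_b1²) = 33.938063, √(r_a2²−r_b2²) = 39.122145
base pitch p_b = π·m·cos α = 10.016702
CR = (33.938063 + 39.122145 − 180.360000·sin 17.32800°)/10.016702 = 1.930928
contact ratio ≈ 1.9309

1.9309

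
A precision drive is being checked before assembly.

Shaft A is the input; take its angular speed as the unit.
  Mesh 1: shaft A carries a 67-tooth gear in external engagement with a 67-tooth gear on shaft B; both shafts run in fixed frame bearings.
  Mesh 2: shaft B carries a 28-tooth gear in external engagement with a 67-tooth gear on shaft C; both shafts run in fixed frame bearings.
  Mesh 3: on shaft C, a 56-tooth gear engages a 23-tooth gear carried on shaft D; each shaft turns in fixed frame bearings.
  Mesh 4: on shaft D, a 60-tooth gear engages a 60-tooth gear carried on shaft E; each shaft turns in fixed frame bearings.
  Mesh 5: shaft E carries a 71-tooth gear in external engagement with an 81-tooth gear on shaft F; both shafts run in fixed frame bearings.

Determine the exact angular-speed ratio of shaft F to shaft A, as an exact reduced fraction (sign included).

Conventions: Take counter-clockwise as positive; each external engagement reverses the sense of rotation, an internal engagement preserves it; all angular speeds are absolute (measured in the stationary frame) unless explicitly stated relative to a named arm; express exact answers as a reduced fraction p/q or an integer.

class = fixed-axis compound train [5 meshes; 5 ratios multiply, 5 sense flips]
mesh 1 [67T→67T]: running ratio 1, sense −
mesh 2 [28T→67T]: running ratio 28/67, sense +
mesh 3 [56T→23T]: running ratio 1568/1541, sense −
mesh 4 [60T→60T]: running ratio 1568/1541, sense +
mesh 5 [71T→81T]: running ratio 111328/124821, sense −
ω_out/ω_in = -111328/124821

-111328/124821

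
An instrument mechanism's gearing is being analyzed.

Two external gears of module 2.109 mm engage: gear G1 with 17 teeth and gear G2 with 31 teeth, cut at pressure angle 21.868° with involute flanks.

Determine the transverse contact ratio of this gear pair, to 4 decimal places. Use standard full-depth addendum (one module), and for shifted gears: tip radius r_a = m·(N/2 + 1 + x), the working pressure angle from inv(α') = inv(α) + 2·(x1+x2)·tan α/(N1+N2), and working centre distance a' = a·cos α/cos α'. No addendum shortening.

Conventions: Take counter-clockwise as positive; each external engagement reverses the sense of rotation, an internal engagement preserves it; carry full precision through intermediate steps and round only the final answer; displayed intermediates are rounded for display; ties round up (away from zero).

1.5219

single-mesh involute tooth geometry (17T engaging 31T at module 2.109)
base radii: r_b1 = 16.636588, r_b2 = 30.337308
tip radii: r_a1 = 20.035500, r_a2 = 34.798500
no profile shift: α' = α, a' = a
action lengths: √(r_a1²−r_b1²) = 11.164461, √(r_a2²−r_b2²) = 17.046505
base pitch p_b = π·m·cos α = 6.148869
CR = (11.164461 + 17.046505 − 50.616000·sin 21.86800°)/6.148869 = 1.521914
contact ratio ≈ 1.5219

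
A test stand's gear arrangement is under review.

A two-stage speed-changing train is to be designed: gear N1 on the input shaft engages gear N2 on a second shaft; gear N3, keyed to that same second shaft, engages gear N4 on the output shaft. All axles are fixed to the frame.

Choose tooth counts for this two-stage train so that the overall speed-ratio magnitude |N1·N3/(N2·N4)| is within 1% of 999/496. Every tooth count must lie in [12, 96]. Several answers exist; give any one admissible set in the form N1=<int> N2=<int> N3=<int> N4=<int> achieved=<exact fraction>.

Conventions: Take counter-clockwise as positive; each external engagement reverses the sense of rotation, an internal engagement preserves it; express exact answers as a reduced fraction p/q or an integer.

2-stage fixed-axis compound train for ratio 999/496
target = 999/496 in lowest terms: an exact hit needs N1·N3 = k·999 and N2·N4 = k·496 for one integer k, every count in [12, 96]; additionally prefer no 1:1 stage (N1 ≠ N2, N3 ≠ N4)
k = 1: N1·N3 = 999 = 27·37, N2·N4 = 496 = 16·31
achieved = 27·37/(16·31) = 999/496; |achieved − target| = 0 ≤ 999/49600 ✓

N1=27 N2=16 N3=37 N4=31 achieved=999/496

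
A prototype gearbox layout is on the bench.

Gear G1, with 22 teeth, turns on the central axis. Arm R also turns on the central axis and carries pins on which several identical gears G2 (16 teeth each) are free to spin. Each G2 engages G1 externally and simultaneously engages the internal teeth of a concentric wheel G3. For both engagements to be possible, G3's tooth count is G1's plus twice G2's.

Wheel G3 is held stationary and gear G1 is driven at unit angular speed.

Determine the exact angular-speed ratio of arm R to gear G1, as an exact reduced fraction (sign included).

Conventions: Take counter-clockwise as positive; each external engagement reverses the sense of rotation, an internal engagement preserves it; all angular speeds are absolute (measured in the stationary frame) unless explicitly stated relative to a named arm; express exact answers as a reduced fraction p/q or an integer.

class = planetary set [G3 = 22+2·16 = 54; Willis about the carrier]
ring teeth: 22 + 2·16 = 54
22(ω_sun−ω_arm) = −54(ω_ring−ω_arm),  ω_ring = 0, ω_sun = 1
22(1−ω_arm) = −54(0−ω_arm)  ⇒  76·ω_arm = 22  ⇒  ω_arm = 11/38
ω_out/ω_in = 11/38

11/38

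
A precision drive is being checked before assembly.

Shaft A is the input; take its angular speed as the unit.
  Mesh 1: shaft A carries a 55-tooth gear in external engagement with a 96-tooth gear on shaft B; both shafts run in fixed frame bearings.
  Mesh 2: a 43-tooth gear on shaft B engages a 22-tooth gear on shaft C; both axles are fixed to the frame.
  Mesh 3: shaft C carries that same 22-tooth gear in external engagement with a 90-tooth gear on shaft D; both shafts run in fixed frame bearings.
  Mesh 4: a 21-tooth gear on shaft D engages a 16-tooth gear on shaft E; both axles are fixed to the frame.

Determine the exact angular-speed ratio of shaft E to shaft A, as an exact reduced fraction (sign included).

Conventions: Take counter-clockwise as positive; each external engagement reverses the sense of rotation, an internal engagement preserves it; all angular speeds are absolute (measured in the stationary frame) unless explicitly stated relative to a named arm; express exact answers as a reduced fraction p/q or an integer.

3311/9216

class = fixed-axis compound train [4 meshes; 4 ratios multiply, 4 sense flips]
mesh 1 [55T→96T]: running ratio 55/96, sense −
mesh 2 [43T→22T]: running ratio 215/192, sense +
mesh 3 [22T→90T]: running ratio 473/1728, sense −
mesh 4 [21T→16T]: running ratio 3311/9216, sense +
ω_out/ω_in = 3311/9216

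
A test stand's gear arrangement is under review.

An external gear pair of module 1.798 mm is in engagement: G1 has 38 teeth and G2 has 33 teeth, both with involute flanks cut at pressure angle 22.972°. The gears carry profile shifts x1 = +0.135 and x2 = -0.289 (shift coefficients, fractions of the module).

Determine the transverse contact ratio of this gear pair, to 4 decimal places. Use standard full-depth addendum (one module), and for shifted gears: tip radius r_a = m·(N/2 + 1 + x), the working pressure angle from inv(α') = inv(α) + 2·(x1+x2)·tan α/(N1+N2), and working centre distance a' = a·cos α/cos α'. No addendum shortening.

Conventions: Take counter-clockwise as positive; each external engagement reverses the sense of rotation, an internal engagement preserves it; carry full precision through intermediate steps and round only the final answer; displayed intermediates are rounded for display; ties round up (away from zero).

single-mesh involute tooth geometry (38T engaging 33T at module 1.798)
base radii: r_b1 = 31.452806, r_b2 = 27.314279
tip radii: r_a1 = 36.202730, r_a2 = 30.945378
inv(α') = inv(22.972°) + 2·(+0.135-0.289)·tan α/(38+33) = 0.02112227  ⇒  α' = 22.36817°
a' = a·cos α / cos α' = 63.8290·cos 22.972°/cos 22.36817° = 63.548638
action lengths: √(r_a1²−r_b1²) = 17.926479, √(r_a2²−r_b2²) = 14.544641
base pitch p_b = π·m·cos α = 5.200627
CR = (17.926479 + 14.544641 − 63.548638·sin 22.36817°)/5.200627 = 1.593512
contact ratio ≈ 1.5935

1.5935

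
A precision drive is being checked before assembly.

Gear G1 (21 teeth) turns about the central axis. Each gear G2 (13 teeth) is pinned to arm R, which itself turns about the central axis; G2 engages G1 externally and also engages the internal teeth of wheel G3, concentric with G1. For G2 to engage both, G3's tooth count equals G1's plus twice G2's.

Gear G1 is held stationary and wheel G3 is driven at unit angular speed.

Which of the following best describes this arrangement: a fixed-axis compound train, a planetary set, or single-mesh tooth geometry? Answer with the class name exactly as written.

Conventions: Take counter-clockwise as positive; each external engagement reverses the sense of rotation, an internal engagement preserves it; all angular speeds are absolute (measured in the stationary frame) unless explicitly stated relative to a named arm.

class = planetary set [G3 = 21+2·13 = 47; Willis about the carrier]
classification: planetary set

planetary set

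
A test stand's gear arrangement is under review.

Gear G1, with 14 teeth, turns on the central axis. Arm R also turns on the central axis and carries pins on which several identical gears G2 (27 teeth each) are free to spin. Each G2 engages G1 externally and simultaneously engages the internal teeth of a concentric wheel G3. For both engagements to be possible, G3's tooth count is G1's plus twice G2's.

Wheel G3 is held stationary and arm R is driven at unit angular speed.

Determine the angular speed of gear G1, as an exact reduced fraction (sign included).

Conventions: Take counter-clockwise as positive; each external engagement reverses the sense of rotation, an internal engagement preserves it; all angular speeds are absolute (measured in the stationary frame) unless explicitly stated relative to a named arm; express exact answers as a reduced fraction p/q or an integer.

recognized (axles ride arm R): planetary set, 14/27/68 teeth
ring teeth: 14 + 2·27 = 68
14(ω_sun−ω_arm) = −68(ω_ring−ω_arm),  ω_ring = 0, ω_arm = 1
ω_sun = 1 − (68/14)(0−1) = 41/7
exact speed ratio = 41/7

41/7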